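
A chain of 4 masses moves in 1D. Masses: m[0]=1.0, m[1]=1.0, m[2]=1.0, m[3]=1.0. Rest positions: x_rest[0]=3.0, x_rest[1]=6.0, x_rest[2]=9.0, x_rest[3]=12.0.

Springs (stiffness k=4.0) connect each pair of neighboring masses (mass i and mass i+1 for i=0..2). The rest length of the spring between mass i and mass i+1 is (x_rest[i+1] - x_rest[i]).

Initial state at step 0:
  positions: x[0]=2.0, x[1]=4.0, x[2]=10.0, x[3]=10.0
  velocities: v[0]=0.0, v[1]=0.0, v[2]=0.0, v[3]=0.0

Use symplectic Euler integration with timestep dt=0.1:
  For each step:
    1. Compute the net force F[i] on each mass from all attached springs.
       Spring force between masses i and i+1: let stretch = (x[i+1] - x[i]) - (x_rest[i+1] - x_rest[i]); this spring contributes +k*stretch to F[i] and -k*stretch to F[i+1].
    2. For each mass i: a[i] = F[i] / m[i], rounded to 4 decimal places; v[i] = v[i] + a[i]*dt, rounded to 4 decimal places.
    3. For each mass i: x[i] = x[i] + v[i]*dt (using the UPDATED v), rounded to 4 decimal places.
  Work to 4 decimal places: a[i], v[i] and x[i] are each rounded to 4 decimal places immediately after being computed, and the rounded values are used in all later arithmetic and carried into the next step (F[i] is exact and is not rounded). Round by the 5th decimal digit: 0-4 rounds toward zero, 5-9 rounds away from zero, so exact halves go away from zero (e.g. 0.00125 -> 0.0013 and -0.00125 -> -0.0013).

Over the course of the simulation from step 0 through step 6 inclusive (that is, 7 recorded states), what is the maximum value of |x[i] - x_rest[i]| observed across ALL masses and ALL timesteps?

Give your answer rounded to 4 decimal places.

Answer: 2.2224

Derivation:
Step 0: x=[2.0000 4.0000 10.0000 10.0000] v=[0.0000 0.0000 0.0000 0.0000]
Step 1: x=[1.9600 4.1600 9.7600 10.1200] v=[-0.4000 1.6000 -2.4000 1.2000]
Step 2: x=[1.8880 4.4560 9.3104 10.3456] v=[-0.7200 2.9600 -4.4960 2.2560]
Step 3: x=[1.7987 4.8435 8.7080 10.6498] v=[-0.8928 3.8746 -6.0237 3.0419]
Step 4: x=[1.7112 5.2638 8.0287 10.9963] v=[-0.8749 4.2025 -6.7928 3.4652]
Step 5: x=[1.6458 5.6525 7.3575 11.3441] v=[-0.6539 3.8874 -6.7117 3.4782]
Step 6: x=[1.6207 5.9492 6.7776 11.6525] v=[-0.2512 2.9667 -5.7991 3.0836]
Max displacement = 2.2224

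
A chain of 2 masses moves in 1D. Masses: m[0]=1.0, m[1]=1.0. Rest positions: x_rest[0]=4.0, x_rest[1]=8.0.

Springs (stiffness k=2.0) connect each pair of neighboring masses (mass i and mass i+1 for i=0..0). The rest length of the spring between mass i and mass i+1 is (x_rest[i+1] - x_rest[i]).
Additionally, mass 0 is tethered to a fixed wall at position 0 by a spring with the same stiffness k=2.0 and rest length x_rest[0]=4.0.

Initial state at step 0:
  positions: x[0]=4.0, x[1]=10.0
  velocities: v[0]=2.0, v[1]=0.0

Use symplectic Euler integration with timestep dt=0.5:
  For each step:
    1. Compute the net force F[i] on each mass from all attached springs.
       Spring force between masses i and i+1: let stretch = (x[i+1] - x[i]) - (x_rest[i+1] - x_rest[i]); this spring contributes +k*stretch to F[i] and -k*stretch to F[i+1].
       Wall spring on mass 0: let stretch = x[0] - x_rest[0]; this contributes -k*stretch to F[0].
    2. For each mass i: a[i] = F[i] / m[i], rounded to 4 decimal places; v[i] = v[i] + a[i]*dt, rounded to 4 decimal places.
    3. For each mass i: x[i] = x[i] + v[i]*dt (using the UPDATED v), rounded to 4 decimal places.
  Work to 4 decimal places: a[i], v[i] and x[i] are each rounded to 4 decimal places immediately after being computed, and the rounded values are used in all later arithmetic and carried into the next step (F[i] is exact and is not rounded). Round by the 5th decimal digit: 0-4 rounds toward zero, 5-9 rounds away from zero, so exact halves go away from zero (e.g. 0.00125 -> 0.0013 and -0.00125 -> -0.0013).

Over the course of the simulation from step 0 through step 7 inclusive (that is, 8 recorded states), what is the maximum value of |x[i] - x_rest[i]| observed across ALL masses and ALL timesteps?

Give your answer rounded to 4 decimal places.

Answer: 2.5000

Derivation:
Step 0: x=[4.0000 10.0000] v=[2.0000 0.0000]
Step 1: x=[6.0000 9.0000] v=[4.0000 -2.0000]
Step 2: x=[6.5000 8.5000] v=[1.0000 -1.0000]
Step 3: x=[4.7500 9.0000] v=[-3.5000 1.0000]
Step 4: x=[2.7500 9.3750] v=[-4.0000 0.7500]
Step 5: x=[2.6875 8.4375] v=[-0.1250 -1.8750]
Step 6: x=[4.1563 6.6250] v=[2.9375 -3.6250]
Step 7: x=[4.7813 5.5782] v=[1.2499 -2.0937]
Max displacement = 2.5000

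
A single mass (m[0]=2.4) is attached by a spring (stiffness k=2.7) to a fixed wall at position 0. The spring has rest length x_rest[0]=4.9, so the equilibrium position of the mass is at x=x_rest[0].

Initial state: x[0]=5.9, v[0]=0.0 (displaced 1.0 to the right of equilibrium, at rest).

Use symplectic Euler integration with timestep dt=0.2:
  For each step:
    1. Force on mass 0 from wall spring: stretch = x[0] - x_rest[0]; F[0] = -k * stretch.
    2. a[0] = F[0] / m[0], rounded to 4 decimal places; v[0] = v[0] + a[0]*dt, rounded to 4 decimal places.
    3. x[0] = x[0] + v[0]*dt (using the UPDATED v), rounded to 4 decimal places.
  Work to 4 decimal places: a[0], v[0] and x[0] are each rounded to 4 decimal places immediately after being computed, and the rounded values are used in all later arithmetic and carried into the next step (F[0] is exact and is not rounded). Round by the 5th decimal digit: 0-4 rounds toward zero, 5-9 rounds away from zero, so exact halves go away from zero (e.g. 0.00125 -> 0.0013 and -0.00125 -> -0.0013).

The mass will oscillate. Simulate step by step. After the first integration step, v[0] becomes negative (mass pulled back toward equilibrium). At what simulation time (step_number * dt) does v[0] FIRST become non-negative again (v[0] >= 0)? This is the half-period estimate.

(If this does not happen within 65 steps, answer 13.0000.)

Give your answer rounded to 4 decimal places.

Step 0: x=[5.9000] v=[0.0000]
Step 1: x=[5.8550] v=[-0.2250]
Step 2: x=[5.7670] v=[-0.4399]
Step 3: x=[5.6400] v=[-0.6350]
Step 4: x=[5.4797] v=[-0.8015]
Step 5: x=[5.2933] v=[-0.9319]
Step 6: x=[5.0892] v=[-1.0204]
Step 7: x=[4.8766] v=[-1.0630]
Step 8: x=[4.6651] v=[-1.0577]
Step 9: x=[4.4641] v=[-1.0048]
Step 10: x=[4.2828] v=[-0.9067]
Step 11: x=[4.1292] v=[-0.7678]
Step 12: x=[4.0103] v=[-0.5944]
Step 13: x=[3.9315] v=[-0.3942]
Step 14: x=[3.8962] v=[-0.1763]
Step 15: x=[3.9061] v=[0.0496]
First v>=0 after going negative at step 15, time=3.0000

Answer: 3.0000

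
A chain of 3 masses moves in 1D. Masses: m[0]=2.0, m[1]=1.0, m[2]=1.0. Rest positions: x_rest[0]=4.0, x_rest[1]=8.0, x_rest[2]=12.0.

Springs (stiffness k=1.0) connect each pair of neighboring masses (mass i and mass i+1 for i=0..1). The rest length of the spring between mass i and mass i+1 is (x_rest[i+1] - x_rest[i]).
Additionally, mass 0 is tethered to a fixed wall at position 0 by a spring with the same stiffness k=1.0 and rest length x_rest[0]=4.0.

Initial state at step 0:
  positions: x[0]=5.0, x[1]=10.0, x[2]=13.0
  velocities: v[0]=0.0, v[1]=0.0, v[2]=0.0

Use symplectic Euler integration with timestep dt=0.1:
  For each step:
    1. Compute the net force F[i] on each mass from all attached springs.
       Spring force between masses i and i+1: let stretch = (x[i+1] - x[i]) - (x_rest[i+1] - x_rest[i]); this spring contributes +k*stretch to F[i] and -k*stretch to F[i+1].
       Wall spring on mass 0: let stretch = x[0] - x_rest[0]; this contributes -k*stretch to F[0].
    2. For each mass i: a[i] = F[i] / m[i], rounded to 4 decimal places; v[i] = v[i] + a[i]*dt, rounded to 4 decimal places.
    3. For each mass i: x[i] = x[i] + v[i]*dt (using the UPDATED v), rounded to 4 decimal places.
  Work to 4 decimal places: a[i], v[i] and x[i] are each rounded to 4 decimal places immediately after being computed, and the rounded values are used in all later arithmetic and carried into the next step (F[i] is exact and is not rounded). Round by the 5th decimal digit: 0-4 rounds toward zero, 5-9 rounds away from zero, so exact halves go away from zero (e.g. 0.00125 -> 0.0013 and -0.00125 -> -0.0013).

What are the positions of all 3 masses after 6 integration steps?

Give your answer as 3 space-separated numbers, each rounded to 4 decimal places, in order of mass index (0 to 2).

Answer: 4.9933 9.6138 13.1897

Derivation:
Step 0: x=[5.0000 10.0000 13.0000] v=[0.0000 0.0000 0.0000]
Step 1: x=[5.0000 9.9800 13.0100] v=[0.0000 -0.2000 0.1000]
Step 2: x=[4.9999 9.9405 13.0297] v=[-0.0010 -0.3950 0.1970]
Step 3: x=[4.9995 9.8825 13.0585] v=[-0.0040 -0.5801 0.2881]
Step 4: x=[4.9985 9.8074 13.0956] v=[-0.0098 -0.7508 0.3705]
Step 5: x=[4.9966 9.7171 13.1398] v=[-0.0193 -0.9029 0.4417]
Step 6: x=[4.9933 9.6138 13.1897] v=[-0.0331 -1.0327 0.4994]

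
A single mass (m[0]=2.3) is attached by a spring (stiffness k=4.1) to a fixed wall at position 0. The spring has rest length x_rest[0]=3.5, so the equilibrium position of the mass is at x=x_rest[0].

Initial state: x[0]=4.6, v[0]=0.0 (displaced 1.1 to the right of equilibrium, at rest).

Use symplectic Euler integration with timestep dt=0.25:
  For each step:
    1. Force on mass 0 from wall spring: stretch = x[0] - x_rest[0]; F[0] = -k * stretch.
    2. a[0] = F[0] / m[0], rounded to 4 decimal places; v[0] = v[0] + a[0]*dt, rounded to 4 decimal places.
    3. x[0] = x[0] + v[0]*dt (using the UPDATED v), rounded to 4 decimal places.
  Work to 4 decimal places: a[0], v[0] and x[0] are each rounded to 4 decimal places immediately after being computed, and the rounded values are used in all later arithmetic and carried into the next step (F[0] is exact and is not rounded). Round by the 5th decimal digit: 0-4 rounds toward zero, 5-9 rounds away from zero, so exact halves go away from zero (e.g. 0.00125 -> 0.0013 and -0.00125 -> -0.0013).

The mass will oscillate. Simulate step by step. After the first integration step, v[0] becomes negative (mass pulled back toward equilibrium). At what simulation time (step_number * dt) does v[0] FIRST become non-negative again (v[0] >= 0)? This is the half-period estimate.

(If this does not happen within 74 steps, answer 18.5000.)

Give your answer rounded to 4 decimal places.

Answer: 2.5000

Derivation:
Step 0: x=[4.6000] v=[0.0000]
Step 1: x=[4.4775] v=[-0.4902]
Step 2: x=[4.2461] v=[-0.9258]
Step 3: x=[3.9315] v=[-1.2583]
Step 4: x=[3.5689] v=[-1.4506]
Step 5: x=[3.1986] v=[-1.4813]
Step 6: x=[2.8619] v=[-1.3470]
Step 7: x=[2.5963] v=[-1.0626]
Step 8: x=[2.4313] v=[-0.6599]
Step 9: x=[2.3854] v=[-0.1836]
Step 10: x=[2.4637] v=[0.3131]
First v>=0 after going negative at step 10, time=2.5000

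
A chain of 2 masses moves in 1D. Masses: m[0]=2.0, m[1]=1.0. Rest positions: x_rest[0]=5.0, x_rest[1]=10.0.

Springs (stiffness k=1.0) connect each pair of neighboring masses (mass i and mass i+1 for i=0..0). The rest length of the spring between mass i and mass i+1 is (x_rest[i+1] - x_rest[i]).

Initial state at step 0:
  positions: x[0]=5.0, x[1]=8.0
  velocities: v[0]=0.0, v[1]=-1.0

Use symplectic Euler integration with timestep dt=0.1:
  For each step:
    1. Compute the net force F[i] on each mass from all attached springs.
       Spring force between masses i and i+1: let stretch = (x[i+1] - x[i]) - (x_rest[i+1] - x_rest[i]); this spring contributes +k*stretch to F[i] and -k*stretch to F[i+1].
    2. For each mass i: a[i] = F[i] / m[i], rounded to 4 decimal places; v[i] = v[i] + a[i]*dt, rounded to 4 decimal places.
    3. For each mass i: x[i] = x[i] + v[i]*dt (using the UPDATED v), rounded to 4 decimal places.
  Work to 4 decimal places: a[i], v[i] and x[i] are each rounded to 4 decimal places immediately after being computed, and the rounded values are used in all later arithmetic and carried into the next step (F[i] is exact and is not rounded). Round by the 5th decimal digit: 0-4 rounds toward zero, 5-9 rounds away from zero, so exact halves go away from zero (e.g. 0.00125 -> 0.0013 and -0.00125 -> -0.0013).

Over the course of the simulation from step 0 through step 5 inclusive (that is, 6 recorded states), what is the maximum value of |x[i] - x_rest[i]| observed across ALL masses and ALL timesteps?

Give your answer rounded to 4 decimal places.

Answer: 2.1945

Derivation:
Step 0: x=[5.0000 8.0000] v=[0.0000 -1.0000]
Step 1: x=[4.9900 7.9200] v=[-0.1000 -0.8000]
Step 2: x=[4.9697 7.8607] v=[-0.2035 -0.5930]
Step 3: x=[4.9388 7.8225] v=[-0.3090 -0.3821]
Step 4: x=[4.8973 7.8055] v=[-0.4148 -0.1705]
Step 5: x=[4.8454 7.8094] v=[-0.5194 0.0387]
Max displacement = 2.1945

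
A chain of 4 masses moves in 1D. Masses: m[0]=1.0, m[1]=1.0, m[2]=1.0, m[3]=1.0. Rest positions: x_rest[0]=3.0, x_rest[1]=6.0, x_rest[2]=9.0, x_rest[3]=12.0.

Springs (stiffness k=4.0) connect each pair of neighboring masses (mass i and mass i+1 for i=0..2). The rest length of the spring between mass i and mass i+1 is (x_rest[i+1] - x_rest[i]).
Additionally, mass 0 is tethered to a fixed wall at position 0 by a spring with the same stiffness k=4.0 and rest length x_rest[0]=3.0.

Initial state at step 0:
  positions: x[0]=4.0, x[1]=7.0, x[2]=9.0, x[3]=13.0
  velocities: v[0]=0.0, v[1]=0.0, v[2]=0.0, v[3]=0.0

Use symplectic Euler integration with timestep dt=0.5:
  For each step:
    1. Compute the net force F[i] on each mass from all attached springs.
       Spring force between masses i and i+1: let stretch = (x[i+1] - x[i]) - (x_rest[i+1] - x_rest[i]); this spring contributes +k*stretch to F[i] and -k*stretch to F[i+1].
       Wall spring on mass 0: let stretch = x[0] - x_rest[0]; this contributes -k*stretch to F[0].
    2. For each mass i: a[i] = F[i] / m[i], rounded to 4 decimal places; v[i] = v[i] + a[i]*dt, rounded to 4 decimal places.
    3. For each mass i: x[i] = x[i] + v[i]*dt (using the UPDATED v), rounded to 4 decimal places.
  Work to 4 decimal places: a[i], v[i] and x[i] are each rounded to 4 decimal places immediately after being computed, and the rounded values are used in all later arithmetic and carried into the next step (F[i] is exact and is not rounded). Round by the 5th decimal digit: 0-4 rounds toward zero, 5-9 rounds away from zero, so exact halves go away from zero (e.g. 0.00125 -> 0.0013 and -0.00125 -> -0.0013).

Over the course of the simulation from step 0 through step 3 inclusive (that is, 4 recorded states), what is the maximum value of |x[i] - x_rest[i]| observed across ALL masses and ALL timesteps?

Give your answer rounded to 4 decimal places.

Answer: 2.0000

Derivation:
Step 0: x=[4.0000 7.0000 9.0000 13.0000] v=[0.0000 0.0000 0.0000 0.0000]
Step 1: x=[3.0000 6.0000 11.0000 12.0000] v=[-2.0000 -2.0000 4.0000 -2.0000]
Step 2: x=[2.0000 7.0000 9.0000 13.0000] v=[-2.0000 2.0000 -4.0000 2.0000]
Step 3: x=[4.0000 5.0000 9.0000 13.0000] v=[4.0000 -4.0000 0.0000 0.0000]
Max displacement = 2.0000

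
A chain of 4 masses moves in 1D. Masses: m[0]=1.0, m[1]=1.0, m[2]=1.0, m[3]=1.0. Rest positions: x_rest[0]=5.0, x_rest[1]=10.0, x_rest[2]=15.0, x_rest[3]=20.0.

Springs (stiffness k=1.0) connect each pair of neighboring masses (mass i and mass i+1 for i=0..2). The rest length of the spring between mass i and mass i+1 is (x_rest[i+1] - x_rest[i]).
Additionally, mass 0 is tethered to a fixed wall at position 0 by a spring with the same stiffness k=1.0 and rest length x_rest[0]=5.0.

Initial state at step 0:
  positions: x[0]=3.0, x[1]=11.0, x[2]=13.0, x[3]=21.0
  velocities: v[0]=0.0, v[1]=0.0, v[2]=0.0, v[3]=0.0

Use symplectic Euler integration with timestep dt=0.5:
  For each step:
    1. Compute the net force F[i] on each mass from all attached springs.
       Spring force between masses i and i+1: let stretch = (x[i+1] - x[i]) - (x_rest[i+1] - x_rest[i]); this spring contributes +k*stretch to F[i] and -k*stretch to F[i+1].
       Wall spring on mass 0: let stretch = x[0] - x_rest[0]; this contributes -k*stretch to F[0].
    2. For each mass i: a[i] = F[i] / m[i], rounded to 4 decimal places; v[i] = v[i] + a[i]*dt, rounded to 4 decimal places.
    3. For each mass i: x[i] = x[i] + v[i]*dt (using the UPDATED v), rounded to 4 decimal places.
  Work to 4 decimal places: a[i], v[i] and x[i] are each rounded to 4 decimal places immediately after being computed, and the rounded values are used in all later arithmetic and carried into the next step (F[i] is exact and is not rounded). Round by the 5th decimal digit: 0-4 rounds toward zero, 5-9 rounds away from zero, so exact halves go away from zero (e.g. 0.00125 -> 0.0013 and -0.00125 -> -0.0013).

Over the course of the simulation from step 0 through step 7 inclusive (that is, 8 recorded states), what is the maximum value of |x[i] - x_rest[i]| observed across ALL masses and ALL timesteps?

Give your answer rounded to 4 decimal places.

Step 0: x=[3.0000 11.0000 13.0000 21.0000] v=[0.0000 0.0000 0.0000 0.0000]
Step 1: x=[4.2500 9.5000 14.5000 20.2500] v=[2.5000 -3.0000 3.0000 -1.5000]
Step 2: x=[5.7500 7.9375 16.1875 19.3125] v=[3.0000 -3.1250 3.3750 -1.8750]
Step 3: x=[6.3594 7.8906 16.5938 18.8438] v=[1.2188 -0.0938 0.8125 -0.9375]
Step 4: x=[5.7618 9.6367 15.3868 19.0626] v=[-1.1953 3.4922 -2.4141 0.4375]
Step 5: x=[4.6924 11.8516 13.6612 19.6124] v=[-2.1388 4.4298 -3.4513 1.0996]
Step 6: x=[4.2397 12.7291 12.9710 19.9244] v=[-0.9054 1.7550 -1.3805 0.6240]
Step 7: x=[4.8495 11.5447 13.9587 19.7481] v=[1.2195 -2.3688 1.9753 -0.3527]
Max displacement = 2.7291

Answer: 2.7291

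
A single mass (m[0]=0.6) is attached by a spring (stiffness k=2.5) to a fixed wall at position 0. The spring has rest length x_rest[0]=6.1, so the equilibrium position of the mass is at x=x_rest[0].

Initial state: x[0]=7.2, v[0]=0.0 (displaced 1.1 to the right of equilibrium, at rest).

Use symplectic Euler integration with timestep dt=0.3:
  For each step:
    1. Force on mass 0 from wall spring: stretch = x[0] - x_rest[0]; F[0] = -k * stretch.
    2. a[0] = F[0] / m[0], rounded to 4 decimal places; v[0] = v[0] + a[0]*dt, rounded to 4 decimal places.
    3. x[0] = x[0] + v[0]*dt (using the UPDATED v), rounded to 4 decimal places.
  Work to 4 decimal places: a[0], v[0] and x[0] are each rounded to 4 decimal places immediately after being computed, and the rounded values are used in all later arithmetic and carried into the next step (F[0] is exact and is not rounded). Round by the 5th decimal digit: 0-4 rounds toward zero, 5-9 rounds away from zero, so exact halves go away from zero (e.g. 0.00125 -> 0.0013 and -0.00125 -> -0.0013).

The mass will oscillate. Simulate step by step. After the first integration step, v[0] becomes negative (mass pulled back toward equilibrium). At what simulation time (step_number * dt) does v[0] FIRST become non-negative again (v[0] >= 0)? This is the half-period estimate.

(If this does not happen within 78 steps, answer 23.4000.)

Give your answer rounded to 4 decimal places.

Answer: 1.8000

Derivation:
Step 0: x=[7.2000] v=[0.0000]
Step 1: x=[6.7875] v=[-1.3750]
Step 2: x=[6.1172] v=[-2.2344]
Step 3: x=[5.4404] v=[-2.2559]
Step 4: x=[5.0110] v=[-1.4314]
Step 5: x=[4.9899] v=[-0.0702]
Step 6: x=[5.3851] v=[1.3174]
First v>=0 after going negative at step 6, time=1.8000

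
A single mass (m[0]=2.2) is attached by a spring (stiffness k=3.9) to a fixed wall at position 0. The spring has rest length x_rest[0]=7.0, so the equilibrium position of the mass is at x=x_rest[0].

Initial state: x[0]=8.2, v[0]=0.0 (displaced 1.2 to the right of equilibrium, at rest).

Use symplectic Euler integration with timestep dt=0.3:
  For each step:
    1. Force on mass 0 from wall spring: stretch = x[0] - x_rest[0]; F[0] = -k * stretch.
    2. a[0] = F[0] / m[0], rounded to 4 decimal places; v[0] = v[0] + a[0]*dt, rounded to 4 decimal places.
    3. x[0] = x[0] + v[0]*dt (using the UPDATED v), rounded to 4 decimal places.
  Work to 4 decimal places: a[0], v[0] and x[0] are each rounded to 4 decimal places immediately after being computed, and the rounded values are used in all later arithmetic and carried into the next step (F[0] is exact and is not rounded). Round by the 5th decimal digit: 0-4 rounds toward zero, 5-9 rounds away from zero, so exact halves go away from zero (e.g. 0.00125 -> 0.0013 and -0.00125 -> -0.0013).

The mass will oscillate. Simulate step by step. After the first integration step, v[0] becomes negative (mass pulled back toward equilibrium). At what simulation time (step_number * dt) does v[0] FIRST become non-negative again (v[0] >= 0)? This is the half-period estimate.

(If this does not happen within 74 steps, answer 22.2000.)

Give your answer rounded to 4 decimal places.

Answer: 2.4000

Derivation:
Step 0: x=[8.2000] v=[0.0000]
Step 1: x=[8.0085] v=[-0.6382]
Step 2: x=[7.6562] v=[-1.1745]
Step 3: x=[7.1992] v=[-1.5235]
Step 4: x=[6.7104] v=[-1.6294]
Step 5: x=[6.2678] v=[-1.4754]
Step 6: x=[5.9420] v=[-1.0860]
Step 7: x=[5.7850] v=[-0.5234]
Step 8: x=[5.8218] v=[0.1228]
First v>=0 after going negative at step 8, time=2.4000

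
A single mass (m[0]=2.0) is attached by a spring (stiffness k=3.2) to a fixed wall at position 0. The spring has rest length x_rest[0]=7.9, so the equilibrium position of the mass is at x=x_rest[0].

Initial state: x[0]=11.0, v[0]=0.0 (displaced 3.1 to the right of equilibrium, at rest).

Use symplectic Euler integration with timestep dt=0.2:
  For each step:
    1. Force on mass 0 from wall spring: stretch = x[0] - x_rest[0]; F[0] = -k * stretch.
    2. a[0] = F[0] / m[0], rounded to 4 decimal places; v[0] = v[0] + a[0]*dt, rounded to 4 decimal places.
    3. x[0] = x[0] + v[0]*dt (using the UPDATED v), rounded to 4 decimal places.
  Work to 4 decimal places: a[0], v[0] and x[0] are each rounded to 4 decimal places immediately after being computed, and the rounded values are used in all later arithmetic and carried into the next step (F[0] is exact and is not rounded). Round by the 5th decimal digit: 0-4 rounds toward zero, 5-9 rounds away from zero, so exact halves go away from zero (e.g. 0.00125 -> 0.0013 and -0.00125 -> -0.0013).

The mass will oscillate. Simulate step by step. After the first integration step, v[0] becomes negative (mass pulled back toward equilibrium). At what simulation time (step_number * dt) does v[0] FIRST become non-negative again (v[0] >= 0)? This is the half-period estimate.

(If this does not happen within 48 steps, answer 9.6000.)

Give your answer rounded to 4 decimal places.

Answer: 2.6000

Derivation:
Step 0: x=[11.0000] v=[0.0000]
Step 1: x=[10.8016] v=[-0.9920]
Step 2: x=[10.4175] v=[-1.9205]
Step 3: x=[9.8723] v=[-2.7261]
Step 4: x=[9.2009] v=[-3.3572]
Step 5: x=[8.4462] v=[-3.7735]
Step 6: x=[7.6565] v=[-3.9483]
Step 7: x=[6.8824] v=[-3.8704]
Step 8: x=[6.1734] v=[-3.5448]
Step 9: x=[5.5749] v=[-2.9923]
Step 10: x=[5.1252] v=[-2.2483]
Step 11: x=[4.8531] v=[-1.3604]
Step 12: x=[4.7760] v=[-0.3854]
Step 13: x=[4.8989] v=[0.6143]
First v>=0 after going negative at step 13, time=2.6000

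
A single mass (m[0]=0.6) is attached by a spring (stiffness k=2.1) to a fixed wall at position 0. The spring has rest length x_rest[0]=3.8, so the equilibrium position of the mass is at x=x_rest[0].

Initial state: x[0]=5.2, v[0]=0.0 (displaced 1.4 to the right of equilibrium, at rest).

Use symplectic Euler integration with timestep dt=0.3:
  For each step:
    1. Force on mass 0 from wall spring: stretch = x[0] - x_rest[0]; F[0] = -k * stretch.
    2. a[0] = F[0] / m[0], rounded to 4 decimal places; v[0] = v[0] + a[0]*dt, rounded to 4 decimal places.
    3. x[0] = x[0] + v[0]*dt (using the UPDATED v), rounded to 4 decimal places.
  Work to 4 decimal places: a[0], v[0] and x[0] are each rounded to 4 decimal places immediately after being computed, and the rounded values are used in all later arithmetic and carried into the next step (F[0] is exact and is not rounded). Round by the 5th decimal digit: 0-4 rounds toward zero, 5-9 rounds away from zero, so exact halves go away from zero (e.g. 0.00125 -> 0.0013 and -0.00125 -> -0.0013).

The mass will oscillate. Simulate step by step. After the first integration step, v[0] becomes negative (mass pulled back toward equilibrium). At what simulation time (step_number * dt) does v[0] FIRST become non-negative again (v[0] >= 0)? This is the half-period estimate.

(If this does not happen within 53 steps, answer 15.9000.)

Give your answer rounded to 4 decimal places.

Answer: 1.8000

Derivation:
Step 0: x=[5.2000] v=[0.0000]
Step 1: x=[4.7590] v=[-1.4700]
Step 2: x=[4.0159] v=[-2.4770]
Step 3: x=[3.2048] v=[-2.7037]
Step 4: x=[2.5812] v=[-2.0787]
Step 5: x=[2.3415] v=[-0.7990]
Step 6: x=[2.5612] v=[0.7324]
First v>=0 after going negative at step 6, time=1.8000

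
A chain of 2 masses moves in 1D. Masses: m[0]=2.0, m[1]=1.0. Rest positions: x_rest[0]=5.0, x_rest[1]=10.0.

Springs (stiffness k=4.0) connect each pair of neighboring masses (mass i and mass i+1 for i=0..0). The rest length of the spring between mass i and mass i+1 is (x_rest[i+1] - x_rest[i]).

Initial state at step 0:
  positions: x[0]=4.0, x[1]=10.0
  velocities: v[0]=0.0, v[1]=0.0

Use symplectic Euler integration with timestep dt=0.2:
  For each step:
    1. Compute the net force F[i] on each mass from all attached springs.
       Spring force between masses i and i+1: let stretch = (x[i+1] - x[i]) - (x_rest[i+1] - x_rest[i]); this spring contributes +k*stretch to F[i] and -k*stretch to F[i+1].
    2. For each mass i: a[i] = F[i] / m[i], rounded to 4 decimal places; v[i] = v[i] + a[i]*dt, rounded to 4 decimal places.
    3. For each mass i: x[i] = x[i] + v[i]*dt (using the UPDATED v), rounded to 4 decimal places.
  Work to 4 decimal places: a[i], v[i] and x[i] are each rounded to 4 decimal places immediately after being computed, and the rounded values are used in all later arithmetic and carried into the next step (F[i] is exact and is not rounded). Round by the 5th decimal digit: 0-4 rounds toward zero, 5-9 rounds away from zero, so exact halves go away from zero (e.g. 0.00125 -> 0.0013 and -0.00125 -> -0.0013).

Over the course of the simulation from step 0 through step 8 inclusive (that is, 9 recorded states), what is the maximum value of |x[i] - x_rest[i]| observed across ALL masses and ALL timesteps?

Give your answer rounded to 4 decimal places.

Answer: 1.3524

Derivation:
Step 0: x=[4.0000 10.0000] v=[0.0000 0.0000]
Step 1: x=[4.0800 9.8400] v=[0.4000 -0.8000]
Step 2: x=[4.2208 9.5584] v=[0.7040 -1.4080]
Step 3: x=[4.3886 9.2228] v=[0.8390 -1.6781]
Step 4: x=[4.5431 8.9137] v=[0.7727 -1.5455]
Step 5: x=[4.6473 8.7053] v=[0.5209 -1.0420]
Step 6: x=[4.6761 8.6476] v=[0.1441 -0.2884]
Step 7: x=[4.6226 8.7545] v=[-0.2673 0.5344]
Step 8: x=[4.4997 9.0003] v=[-0.6145 1.2289]
Max displacement = 1.3524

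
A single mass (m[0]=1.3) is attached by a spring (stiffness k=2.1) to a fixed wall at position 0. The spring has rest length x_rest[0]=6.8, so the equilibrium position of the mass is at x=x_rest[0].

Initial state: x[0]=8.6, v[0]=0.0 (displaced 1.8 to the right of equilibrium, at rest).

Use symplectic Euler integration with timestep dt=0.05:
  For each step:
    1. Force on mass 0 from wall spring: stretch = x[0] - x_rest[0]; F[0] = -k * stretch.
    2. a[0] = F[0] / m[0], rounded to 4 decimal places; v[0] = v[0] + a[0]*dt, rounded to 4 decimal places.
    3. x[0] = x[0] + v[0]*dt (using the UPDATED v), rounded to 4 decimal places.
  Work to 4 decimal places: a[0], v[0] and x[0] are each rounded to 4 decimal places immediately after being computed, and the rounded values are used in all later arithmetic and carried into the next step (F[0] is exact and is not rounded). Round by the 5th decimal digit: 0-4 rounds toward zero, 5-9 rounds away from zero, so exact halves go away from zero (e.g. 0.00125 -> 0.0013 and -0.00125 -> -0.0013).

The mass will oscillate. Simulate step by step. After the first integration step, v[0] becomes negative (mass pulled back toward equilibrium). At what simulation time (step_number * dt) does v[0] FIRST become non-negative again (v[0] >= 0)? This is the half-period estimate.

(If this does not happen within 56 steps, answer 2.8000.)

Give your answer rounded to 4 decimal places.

Step 0: x=[8.6000] v=[0.0000]
Step 1: x=[8.5927] v=[-0.1454]
Step 2: x=[8.5782] v=[-0.2902]
Step 3: x=[8.5565] v=[-0.4338]
Step 4: x=[8.5277] v=[-0.5757]
Step 5: x=[8.4919] v=[-0.7152]
Step 6: x=[8.4493] v=[-0.8519]
Step 7: x=[8.4000] v=[-0.9851]
Step 8: x=[8.3443] v=[-1.1143]
Step 9: x=[8.2824] v=[-1.2390]
Step 10: x=[8.2145] v=[-1.3587]
Step 11: x=[8.1409] v=[-1.4730]
Step 12: x=[8.0618] v=[-1.5813]
Step 13: x=[7.9776] v=[-1.6832]
Step 14: x=[7.8887] v=[-1.7783]
Step 15: x=[7.7954] v=[-1.8662]
Step 16: x=[7.6981] v=[-1.9466]
Step 17: x=[7.5971] v=[-2.0191]
Step 18: x=[7.4929] v=[-2.0835]
Step 19: x=[7.3859] v=[-2.1395]
Step 20: x=[7.2766] v=[-2.1868]
Step 21: x=[7.1653] v=[-2.2253]
Step 22: x=[7.0526] v=[-2.2548]
Step 23: x=[6.9388] v=[-2.2752]
Step 24: x=[6.8245] v=[-2.2864]
Step 25: x=[6.7101] v=[-2.2884]
Step 26: x=[6.5960] v=[-2.2811]
Step 27: x=[6.4828] v=[-2.2646]
Step 28: x=[6.3709] v=[-2.2390]
Step 29: x=[6.2607] v=[-2.2043]
Step 30: x=[6.1527] v=[-2.1607]
Step 31: x=[6.0473] v=[-2.1084]
Step 32: x=[5.9449] v=[-2.0476]
Step 33: x=[5.8460] v=[-1.9785]
Step 34: x=[5.7509] v=[-1.9014]
Step 35: x=[5.6601] v=[-1.8167]
Step 36: x=[5.5739] v=[-1.7246]
Step 37: x=[5.4926] v=[-1.6256]
Step 38: x=[5.4166] v=[-1.5200]
Step 39: x=[5.3462] v=[-1.4083]
Step 40: x=[5.2817] v=[-1.2909]
Step 41: x=[5.2233] v=[-1.1683]
Step 42: x=[5.1713] v=[-1.0410]
Step 43: x=[5.1258] v=[-0.9095]
Step 44: x=[5.0871] v=[-0.7743]
Step 45: x=[5.0553] v=[-0.6360]
Step 46: x=[5.0305] v=[-0.4951]
Step 47: x=[5.0129] v=[-0.3522]
Step 48: x=[5.0025] v=[-0.2079]
Step 49: x=[4.9994] v=[-0.0627]
Step 50: x=[5.0035] v=[0.0827]
First v>=0 after going negative at step 50, time=2.5000

Answer: 2.5000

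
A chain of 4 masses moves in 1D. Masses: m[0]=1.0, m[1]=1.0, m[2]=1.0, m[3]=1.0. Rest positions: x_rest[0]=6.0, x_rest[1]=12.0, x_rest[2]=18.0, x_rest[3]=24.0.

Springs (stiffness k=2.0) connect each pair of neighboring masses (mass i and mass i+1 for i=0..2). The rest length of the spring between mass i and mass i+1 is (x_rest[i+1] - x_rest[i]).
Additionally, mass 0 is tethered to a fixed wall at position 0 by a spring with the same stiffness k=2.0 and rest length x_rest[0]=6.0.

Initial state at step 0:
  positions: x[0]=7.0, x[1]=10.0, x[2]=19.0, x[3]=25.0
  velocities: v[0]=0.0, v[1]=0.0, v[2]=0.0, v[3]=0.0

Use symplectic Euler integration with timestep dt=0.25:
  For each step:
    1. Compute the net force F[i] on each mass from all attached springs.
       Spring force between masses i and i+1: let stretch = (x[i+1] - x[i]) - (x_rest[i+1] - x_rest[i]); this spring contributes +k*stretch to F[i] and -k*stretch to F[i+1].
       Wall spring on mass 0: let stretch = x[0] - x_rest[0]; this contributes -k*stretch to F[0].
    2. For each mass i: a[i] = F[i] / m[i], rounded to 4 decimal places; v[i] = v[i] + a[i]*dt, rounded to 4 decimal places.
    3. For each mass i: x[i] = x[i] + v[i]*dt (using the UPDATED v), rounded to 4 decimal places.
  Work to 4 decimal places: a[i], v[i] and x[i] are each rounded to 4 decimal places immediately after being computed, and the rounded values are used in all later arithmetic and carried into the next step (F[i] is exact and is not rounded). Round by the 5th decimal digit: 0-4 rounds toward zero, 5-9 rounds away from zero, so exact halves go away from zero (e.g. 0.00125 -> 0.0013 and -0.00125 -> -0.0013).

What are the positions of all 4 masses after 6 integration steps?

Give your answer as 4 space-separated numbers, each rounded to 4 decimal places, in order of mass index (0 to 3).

Step 0: x=[7.0000 10.0000 19.0000 25.0000] v=[0.0000 0.0000 0.0000 0.0000]
Step 1: x=[6.5000 10.7500 18.6250 25.0000] v=[-2.0000 3.0000 -1.5000 0.0000]
Step 2: x=[5.7188 11.9531 18.0625 24.9531] v=[-3.1250 4.8125 -2.2500 -0.1875]
Step 3: x=[5.0020 13.1406 17.5977 24.7949] v=[-2.8673 4.7501 -1.8594 -0.6328]
Step 4: x=[4.6773 13.8680 17.4754 24.4871] v=[-1.2990 2.9094 -0.4894 -1.2314]
Step 5: x=[4.9167 13.8975 17.7786 24.0528] v=[0.9577 0.1178 1.2128 -1.7373]
Step 6: x=[5.6642 13.2895 18.3810 23.5842] v=[2.9898 -2.4321 2.4094 -1.8744]

Answer: 5.6642 13.2895 18.3810 23.5842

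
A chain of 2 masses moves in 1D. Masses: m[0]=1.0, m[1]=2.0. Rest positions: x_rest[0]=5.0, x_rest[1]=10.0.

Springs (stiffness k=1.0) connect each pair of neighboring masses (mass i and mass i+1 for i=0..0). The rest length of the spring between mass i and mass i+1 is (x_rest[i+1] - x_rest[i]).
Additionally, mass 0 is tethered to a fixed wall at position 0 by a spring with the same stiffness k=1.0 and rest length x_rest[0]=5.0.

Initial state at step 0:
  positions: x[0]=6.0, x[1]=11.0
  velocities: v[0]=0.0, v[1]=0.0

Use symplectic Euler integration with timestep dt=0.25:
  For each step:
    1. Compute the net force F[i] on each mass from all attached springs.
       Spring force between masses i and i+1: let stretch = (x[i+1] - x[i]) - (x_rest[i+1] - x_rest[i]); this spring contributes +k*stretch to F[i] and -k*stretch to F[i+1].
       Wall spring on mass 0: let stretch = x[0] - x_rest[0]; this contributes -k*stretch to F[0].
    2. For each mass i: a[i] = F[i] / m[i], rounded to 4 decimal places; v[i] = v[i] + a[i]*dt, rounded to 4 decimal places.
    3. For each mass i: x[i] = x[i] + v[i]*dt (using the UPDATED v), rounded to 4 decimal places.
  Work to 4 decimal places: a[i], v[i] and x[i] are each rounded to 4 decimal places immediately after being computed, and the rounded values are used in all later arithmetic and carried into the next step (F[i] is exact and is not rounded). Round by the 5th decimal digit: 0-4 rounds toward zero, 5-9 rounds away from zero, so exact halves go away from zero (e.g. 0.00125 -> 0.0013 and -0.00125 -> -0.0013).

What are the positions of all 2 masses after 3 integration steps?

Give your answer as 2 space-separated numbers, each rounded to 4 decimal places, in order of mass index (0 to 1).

Answer: 5.6630 10.9906

Derivation:
Step 0: x=[6.0000 11.0000] v=[0.0000 0.0000]
Step 1: x=[5.9375 11.0000] v=[-0.2500 0.0000]
Step 2: x=[5.8203 10.9981] v=[-0.4688 -0.0078]
Step 3: x=[5.6630 10.9906] v=[-0.6294 -0.0300]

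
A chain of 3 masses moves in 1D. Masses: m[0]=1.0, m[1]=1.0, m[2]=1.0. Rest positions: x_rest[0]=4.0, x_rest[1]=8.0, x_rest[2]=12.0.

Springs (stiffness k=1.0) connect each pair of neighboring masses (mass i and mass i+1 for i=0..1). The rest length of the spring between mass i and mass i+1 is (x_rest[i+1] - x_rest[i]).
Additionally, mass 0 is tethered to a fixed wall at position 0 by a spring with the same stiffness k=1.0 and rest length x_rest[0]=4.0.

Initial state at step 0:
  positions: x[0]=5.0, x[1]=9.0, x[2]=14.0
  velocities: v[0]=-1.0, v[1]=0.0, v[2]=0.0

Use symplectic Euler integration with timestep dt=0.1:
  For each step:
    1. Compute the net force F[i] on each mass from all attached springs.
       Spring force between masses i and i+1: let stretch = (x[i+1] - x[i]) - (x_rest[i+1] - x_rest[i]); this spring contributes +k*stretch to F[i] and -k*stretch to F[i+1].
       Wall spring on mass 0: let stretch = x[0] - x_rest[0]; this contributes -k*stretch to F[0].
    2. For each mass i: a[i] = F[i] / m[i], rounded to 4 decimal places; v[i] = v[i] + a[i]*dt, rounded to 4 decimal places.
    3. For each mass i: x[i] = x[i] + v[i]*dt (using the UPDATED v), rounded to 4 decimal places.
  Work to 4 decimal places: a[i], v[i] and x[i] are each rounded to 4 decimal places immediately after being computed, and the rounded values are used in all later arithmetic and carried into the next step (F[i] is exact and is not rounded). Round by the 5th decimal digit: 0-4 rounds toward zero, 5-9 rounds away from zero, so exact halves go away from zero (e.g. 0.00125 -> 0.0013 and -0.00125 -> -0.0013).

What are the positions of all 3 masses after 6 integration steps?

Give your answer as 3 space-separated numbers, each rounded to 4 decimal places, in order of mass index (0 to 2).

Answer: 4.2774 9.1504 13.8029

Derivation:
Step 0: x=[5.0000 9.0000 14.0000] v=[-1.0000 0.0000 0.0000]
Step 1: x=[4.8900 9.0100 13.9900] v=[-1.1000 0.1000 -0.1000]
Step 2: x=[4.7723 9.0286 13.9702] v=[-1.1770 0.1860 -0.1980]
Step 3: x=[4.6494 9.0541 13.9410] v=[-1.2286 0.2545 -0.2922]
Step 4: x=[4.5241 9.0844 13.9029] v=[-1.2531 0.3027 -0.3809]
Step 5: x=[4.3992 9.1173 13.8566] v=[-1.2495 0.3285 -0.4628]
Step 6: x=[4.2774 9.1504 13.8029] v=[-1.2176 0.3306 -0.5367]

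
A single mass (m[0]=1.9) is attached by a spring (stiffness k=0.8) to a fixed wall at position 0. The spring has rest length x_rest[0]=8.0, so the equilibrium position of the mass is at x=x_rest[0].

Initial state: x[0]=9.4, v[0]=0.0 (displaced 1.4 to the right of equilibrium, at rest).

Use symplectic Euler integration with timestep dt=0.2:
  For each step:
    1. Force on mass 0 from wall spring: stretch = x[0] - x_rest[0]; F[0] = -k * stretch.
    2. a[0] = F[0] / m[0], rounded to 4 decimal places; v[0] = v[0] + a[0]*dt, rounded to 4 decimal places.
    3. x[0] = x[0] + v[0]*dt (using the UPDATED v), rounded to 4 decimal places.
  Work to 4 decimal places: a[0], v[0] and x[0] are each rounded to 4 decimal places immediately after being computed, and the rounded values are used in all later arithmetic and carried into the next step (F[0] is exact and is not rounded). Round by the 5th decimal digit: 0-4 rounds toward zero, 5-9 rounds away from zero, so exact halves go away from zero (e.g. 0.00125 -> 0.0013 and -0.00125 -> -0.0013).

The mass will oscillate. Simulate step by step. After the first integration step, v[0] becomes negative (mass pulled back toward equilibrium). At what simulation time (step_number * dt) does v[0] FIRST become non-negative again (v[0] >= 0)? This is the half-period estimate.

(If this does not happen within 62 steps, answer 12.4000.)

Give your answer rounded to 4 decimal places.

Step 0: x=[9.4000] v=[0.0000]
Step 1: x=[9.3764] v=[-0.1179]
Step 2: x=[9.3296] v=[-0.2338]
Step 3: x=[9.2604] v=[-0.3458]
Step 4: x=[9.1700] v=[-0.4519]
Step 5: x=[9.0599] v=[-0.5504]
Step 6: x=[8.9320] v=[-0.6397]
Step 7: x=[8.7884] v=[-0.7182]
Step 8: x=[8.6315] v=[-0.7846]
Step 9: x=[8.4639] v=[-0.8378]
Step 10: x=[8.2885] v=[-0.8769]
Step 11: x=[8.1083] v=[-0.9012]
Step 12: x=[7.9262] v=[-0.9103]
Step 13: x=[7.7454] v=[-0.9041]
Step 14: x=[7.5689] v=[-0.8827]
Step 15: x=[7.3996] v=[-0.8464]
Step 16: x=[7.2404] v=[-0.7958]
Step 17: x=[7.0940] v=[-0.7318]
Step 18: x=[6.9629] v=[-0.6555]
Step 19: x=[6.8493] v=[-0.5682]
Step 20: x=[6.7550] v=[-0.4713]
Step 21: x=[6.6817] v=[-0.3665]
Step 22: x=[6.6306] v=[-0.2555]
Step 23: x=[6.6026] v=[-0.1402]
Step 24: x=[6.5981] v=[-0.0225]
Step 25: x=[6.6172] v=[0.0956]
First v>=0 after going negative at step 25, time=5.0000

Answer: 5.0000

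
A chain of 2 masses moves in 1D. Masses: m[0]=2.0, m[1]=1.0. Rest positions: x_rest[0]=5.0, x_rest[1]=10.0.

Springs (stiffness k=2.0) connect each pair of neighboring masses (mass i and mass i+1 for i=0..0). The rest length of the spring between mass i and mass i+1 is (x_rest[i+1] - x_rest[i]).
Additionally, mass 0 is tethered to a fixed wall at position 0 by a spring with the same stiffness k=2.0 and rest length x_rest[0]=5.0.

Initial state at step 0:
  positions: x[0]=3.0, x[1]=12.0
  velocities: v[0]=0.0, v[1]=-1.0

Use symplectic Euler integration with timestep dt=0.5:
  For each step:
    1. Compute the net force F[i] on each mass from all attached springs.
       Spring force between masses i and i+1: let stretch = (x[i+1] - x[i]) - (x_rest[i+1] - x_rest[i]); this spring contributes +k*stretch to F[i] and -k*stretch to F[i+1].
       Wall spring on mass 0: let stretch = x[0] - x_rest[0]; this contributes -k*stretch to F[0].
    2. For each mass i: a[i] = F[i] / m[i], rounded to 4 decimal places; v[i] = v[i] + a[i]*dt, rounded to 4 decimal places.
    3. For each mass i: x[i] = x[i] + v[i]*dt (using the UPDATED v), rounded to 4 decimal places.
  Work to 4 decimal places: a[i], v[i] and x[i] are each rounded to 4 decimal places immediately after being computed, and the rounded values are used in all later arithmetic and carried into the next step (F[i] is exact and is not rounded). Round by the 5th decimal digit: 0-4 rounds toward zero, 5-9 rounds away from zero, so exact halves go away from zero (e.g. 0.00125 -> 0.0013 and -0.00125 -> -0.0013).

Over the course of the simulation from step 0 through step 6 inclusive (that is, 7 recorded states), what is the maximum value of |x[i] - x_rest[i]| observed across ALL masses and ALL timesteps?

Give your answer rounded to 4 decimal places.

Answer: 3.4375

Derivation:
Step 0: x=[3.0000 12.0000] v=[0.0000 -1.0000]
Step 1: x=[4.5000 9.5000] v=[3.0000 -5.0000]
Step 2: x=[6.1250 7.0000] v=[3.2500 -5.0000]
Step 3: x=[6.4375 6.5625] v=[0.6250 -0.8750]
Step 4: x=[5.1719 8.5625] v=[-2.5313 4.0000]
Step 5: x=[3.4609 11.3672] v=[-3.4220 5.6094]
Step 6: x=[2.8613 12.7188] v=[-1.1993 2.7031]
Max displacement = 3.4375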